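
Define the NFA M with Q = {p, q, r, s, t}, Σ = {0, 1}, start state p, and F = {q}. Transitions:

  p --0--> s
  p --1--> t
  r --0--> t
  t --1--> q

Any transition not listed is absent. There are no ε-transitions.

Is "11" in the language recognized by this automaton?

Yes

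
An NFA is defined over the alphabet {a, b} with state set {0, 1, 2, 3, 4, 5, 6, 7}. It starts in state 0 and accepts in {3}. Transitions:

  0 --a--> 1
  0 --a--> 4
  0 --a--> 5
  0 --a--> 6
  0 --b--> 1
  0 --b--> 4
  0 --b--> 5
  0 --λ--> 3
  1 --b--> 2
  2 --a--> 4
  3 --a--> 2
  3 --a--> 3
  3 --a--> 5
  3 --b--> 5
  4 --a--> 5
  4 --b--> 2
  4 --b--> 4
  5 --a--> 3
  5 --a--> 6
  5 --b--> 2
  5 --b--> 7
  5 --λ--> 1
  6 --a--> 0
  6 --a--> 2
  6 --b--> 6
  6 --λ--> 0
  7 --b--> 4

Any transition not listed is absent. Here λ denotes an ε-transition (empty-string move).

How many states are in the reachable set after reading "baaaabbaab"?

8

Start: ε-closure({0}) = {0, 3}.
Read 'b': 0→{1, 4, 5}, 3→{5}; now {1, 4, 5}.
Read 'a': 1→∅, 4→{5}, 5→{3, 6}; union {3, 5, 6}; ε-closure = {0, 1, 3, 5, 6}.
Read 'a': 0→{1, 4, 5, 6}, 1→∅, 3→{2, 3, 5}, 5→{3, 6}, 6→{0, 2}; now {0, 1, 2, 3, 4, 5, 6}.
Read 'a': 0→{1, 4, 5, 6}, 1→∅, 2→{4}, 3→{2, 3, 5}, 4→{5}, 5→{3, 6}, 6→{0, 2}; now {0, 1, 2, 3, 4, 5, 6}.
Read 'a': 0→{1, 4, 5, 6}, 1→∅, 2→{4}, 3→{2, 3, 5}, 4→{5}, 5→{3, 6}, 6→{0, 2}; now {0, 1, 2, 3, 4, 5, 6}.
Read 'b': 0→{1, 4, 5}, 1→{2}, 2→∅, 3→{5}, 4→{2, 4}, 5→{2, 7}, 6→{6}; union {1, 2, 4, 5, 6, 7}; ε-closure = {0, 1, 2, 3, 4, 5, 6, 7}.
Read 'b': 0→{1, 4, 5}, 1→{2}, 2→∅, 3→{5}, 4→{2, 4}, 5→{2, 7}, 6→{6}, 7→{4}; union {1, 2, 4, 5, 6, 7}; ε-closure = {0, 1, 2, 3, 4, 5, 6, 7}.
Read 'a': 0→{1, 4, 5, 6}, 1→∅, 2→{4}, 3→{2, 3, 5}, 4→{5}, 5→{3, 6}, 6→{0, 2}, 7→∅; now {0, 1, 2, 3, 4, 5, 6}.
Read 'a': 0→{1, 4, 5, 6}, 1→∅, 2→{4}, 3→{2, 3, 5}, 4→{5}, 5→{3, 6}, 6→{0, 2}; now {0, 1, 2, 3, 4, 5, 6}.
Read 'b': 0→{1, 4, 5}, 1→{2}, 2→∅, 3→{5}, 4→{2, 4}, 5→{2, 7}, 6→{6}; union {1, 2, 4, 5, 6, 7}; ε-closure = {0, 1, 2, 3, 4, 5, 6, 7}.
That set has 8 states.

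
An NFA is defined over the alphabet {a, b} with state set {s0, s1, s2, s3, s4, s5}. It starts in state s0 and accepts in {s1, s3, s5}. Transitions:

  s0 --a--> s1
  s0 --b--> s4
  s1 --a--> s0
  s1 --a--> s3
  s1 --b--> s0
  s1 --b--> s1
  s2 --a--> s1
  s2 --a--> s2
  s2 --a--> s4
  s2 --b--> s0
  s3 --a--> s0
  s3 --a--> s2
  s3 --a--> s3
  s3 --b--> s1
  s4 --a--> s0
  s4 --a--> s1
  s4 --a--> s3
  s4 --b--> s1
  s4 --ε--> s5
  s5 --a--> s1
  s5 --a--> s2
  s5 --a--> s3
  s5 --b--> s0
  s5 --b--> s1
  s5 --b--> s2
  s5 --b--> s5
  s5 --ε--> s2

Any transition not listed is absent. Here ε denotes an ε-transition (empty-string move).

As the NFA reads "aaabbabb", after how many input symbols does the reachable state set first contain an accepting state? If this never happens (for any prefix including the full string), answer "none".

Start in {s0}.
Read 'a': s0→{s1}; now {s1}.
None of the earlier sets intersect F, but {s1} does.

1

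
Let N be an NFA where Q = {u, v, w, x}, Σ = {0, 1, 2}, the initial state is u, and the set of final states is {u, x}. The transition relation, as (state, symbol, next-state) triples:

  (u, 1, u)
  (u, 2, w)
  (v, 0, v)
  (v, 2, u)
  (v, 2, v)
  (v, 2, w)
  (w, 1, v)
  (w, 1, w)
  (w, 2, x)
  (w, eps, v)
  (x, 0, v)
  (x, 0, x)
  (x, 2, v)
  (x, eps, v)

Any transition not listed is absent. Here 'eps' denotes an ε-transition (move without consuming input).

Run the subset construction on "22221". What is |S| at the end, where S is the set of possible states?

Start in {u}.
Read '2': u→{w}; union {w}; ε-closure = {v, w}.
Read '2': v→{u, v, w}, w→{x}; now {u, v, w, x}.
Read '2': u→{w}, v→{u, v, w}, w→{x}, x→{v}; now {u, v, w, x}.
Read '2': u→{w}, v→{u, v, w}, w→{x}, x→{v}; now {u, v, w, x}.
Read '1': u→{u}, v→∅, w→{v, w}, x→∅; now {u, v, w}.
That set has 3 states.

3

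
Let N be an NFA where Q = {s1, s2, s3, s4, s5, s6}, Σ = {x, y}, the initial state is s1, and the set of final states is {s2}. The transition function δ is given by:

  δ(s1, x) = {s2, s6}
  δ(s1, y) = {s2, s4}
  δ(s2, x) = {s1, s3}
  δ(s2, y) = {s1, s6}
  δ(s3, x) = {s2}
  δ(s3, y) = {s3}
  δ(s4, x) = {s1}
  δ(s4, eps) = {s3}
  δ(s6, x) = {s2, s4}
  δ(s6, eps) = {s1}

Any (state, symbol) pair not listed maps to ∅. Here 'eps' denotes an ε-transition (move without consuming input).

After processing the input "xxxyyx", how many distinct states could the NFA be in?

Start in {s1}.
Read 'x': s1→{s2, s6}; union {s2, s6}; ε-closure = {s1, s2, s6}.
Read 'x': s1→{s2, s6}, s2→{s1, s3}, s6→{s2, s4}; now {s1, s2, s3, s4, s6}.
Read 'x': s1→{s2, s6}, s2→{s1, s3}, s3→{s2}, s4→{s1}, s6→{s2, s4}; now {s1, s2, s3, s4, s6}.
Read 'y': s1→{s2, s4}, s2→{s1, s6}, s3→{s3}, s4→∅, s6→∅; now {s1, s2, s3, s4, s6}.
Read 'y': s1→{s2, s4}, s2→{s1, s6}, s3→{s3}, s4→∅, s6→∅; now {s1, s2, s3, s4, s6}.
Read 'x': s1→{s2, s6}, s2→{s1, s3}, s3→{s2}, s4→{s1}, s6→{s2, s4}; now {s1, s2, s3, s4, s6}.
That set has 5 states.

5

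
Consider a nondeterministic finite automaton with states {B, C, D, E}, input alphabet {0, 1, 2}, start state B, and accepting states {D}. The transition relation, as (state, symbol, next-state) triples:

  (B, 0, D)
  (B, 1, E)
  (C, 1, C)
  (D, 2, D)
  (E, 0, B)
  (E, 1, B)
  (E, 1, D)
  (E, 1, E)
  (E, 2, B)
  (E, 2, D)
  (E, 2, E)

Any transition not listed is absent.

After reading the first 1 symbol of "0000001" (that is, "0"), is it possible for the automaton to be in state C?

Start in {B}.
Read '0': {B} → {D}.
State C is not in {D}.

No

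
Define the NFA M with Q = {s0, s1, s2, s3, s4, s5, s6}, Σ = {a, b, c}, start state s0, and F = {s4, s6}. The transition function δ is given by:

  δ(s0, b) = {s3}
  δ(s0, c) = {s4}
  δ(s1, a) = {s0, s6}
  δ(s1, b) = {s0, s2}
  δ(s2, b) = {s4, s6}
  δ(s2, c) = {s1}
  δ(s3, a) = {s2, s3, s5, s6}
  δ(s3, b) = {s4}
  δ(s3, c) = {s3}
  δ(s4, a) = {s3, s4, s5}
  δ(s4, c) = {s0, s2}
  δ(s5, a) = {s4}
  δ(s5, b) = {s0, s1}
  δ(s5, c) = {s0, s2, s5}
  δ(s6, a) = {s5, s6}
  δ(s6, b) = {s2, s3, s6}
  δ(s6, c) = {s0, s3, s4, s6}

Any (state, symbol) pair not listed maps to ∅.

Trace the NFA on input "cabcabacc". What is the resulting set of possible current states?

Start in {s0}.
Read 'c': s0→{s4}; now {s4}.
Read 'a': s4→{s3, s4, s5}; now {s3, s4, s5}.
Read 'b': s3→{s4}, s4→∅, s5→{s0, s1}; now {s0, s1, s4}.
Read 'c': s0→{s4}, s1→∅, s4→{s0, s2}; now {s0, s2, s4}.
Read 'a': s0→∅, s2→∅, s4→{s3, s4, s5}; now {s3, s4, s5}.
Read 'b': s3→{s4}, s4→∅, s5→{s0, s1}; now {s0, s1, s4}.
Read 'a': s0→∅, s1→{s0, s6}, s4→{s3, s4, s5}; now {s0, s3, s4, s5, s6}.
Read 'c': s0→{s4}, s3→{s3}, s4→{s0, s2}, s5→{s0, s2, s5}, s6→{s0, s3, s4, s6}; now {s0, s2, s3, s4, s5, s6}.
Read 'c': s0→{s4}, s2→{s1}, s3→{s3}, s4→{s0, s2}, s5→{s0, s2, s5}, s6→{s0, s3, s4, s6}; now {s0, s1, s2, s3, s4, s5, s6}.

{s0, s1, s2, s3, s4, s5, s6}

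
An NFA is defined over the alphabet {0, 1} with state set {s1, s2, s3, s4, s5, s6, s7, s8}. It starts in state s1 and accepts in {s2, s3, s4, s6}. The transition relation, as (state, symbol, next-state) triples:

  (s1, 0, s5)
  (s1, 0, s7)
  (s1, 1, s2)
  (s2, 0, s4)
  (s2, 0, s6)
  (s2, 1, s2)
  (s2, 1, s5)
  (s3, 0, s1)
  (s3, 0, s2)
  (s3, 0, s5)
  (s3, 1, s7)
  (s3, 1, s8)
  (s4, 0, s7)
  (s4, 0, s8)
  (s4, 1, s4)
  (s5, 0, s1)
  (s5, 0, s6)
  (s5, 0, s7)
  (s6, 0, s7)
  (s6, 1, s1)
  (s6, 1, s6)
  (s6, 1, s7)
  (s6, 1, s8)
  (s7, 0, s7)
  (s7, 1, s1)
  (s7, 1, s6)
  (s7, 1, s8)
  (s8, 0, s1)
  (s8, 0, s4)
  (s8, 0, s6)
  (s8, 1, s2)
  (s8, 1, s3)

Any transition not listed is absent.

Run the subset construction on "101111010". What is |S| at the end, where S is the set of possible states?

7

Start in {s1}.
Read '1': s1→{s2}; now {s2}.
Read '0': s2→{s4, s6}; now {s4, s6}.
Read '1': s4→{s4}, s6→{s1, s6, s7, s8}; now {s1, s4, s6, s7, s8}.
Read '1': s1→{s2}, s4→{s4}, s6→{s1, s6, s7, s8}, s7→{s1, s6, s8}, s8→{s2, s3}; now {s1, s2, s3, s4, s6, s7, s8}.
Read '1': s1→{s2}, s2→{s2, s5}, s3→{s7, s8}, s4→{s4}, s6→{s1, s6, s7, s8}, s7→{s1, s6, s8}, s8→{s2, s3}; now {s1, s2, s3, s4, s5, s6, s7, s8}.
Read '1': s1→{s2}, s2→{s2, s5}, s3→{s7, s8}, s4→{s4}, s5→∅, s6→{s1, s6, s7, s8}, s7→{s1, s6, s8}, s8→{s2, s3}; now {s1, s2, s3, s4, s5, s6, s7, s8}.
Read '0': s1→{s5, s7}, s2→{s4, s6}, s3→{s1, s2, s5}, s4→{s7, s8}, s5→{s1, s6, s7}, s6→{s7}, s7→{s7}, s8→{s1, s4, s6}; now {s1, s2, s4, s5, s6, s7, s8}.
Read '1': s1→{s2}, s2→{s2, s5}, s4→{s4}, s5→∅, s6→{s1, s6, s7, s8}, s7→{s1, s6, s8}, s8→{s2, s3}; now {s1, s2, s3, s4, s5, s6, s7, s8}.
Read '0': s1→{s5, s7}, s2→{s4, s6}, s3→{s1, s2, s5}, s4→{s7, s8}, s5→{s1, s6, s7}, s6→{s7}, s7→{s7}, s8→{s1, s4, s6}; now {s1, s2, s4, s5, s6, s7, s8}.
That set has 7 states.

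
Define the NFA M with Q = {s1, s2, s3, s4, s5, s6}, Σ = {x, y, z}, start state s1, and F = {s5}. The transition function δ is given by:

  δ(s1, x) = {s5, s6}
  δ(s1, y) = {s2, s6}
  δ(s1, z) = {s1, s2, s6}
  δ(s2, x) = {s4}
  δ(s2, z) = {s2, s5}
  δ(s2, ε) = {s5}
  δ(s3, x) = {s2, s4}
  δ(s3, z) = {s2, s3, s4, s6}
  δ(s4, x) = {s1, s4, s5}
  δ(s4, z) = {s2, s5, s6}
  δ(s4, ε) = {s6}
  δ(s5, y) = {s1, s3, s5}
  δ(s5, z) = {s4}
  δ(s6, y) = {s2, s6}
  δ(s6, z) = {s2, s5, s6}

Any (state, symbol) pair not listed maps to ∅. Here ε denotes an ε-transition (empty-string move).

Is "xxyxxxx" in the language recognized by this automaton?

Start in {s1}.
Read 'x': s1→{s5, s6}; now {s5, s6}.
Read 'x': s5→∅, s6→∅; now ∅.
The set is empty and remains empty for the remaining 5 symbols.
The final set ∅ contains no accepting state.

No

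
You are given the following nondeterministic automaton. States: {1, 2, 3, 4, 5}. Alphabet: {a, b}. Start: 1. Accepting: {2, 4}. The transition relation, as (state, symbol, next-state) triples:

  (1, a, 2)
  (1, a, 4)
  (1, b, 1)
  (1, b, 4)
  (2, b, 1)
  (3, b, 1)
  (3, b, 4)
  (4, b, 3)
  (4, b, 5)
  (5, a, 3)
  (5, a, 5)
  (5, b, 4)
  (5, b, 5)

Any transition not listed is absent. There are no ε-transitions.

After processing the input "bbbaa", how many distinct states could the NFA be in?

2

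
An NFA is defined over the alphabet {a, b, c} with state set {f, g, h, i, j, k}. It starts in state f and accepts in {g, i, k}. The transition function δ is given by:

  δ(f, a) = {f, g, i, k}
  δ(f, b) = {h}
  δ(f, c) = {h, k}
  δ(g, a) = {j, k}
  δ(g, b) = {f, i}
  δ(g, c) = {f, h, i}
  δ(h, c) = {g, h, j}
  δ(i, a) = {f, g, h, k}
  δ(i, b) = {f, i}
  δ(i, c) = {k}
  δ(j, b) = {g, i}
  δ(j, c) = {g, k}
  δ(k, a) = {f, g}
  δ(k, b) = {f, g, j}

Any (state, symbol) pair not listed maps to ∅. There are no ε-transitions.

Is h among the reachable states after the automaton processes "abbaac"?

Yes

Start in {f}.
Read 'a': f→{f, g, i, k}; now {f, g, i, k}.
Read 'b': f→{h}, g→{f, i}, i→{f, i}, k→{f, g, j}; now {f, g, h, i, j}.
Read 'b': f→{h}, g→{f, i}, h→∅, i→{f, i}, j→{g, i}; now {f, g, h, i}.
Read 'a': f→{f, g, i, k}, g→{j, k}, h→∅, i→{f, g, h, k}; now {f, g, h, i, j, k}.
Read 'a': f→{f, g, i, k}, g→{j, k}, h→∅, i→{f, g, h, k}, j→∅, k→{f, g}; now {f, g, h, i, j, k}.
Read 'c': f→{h, k}, g→{f, h, i}, h→{g, h, j}, i→{k}, j→{g, k}, k→∅; now {f, g, h, i, j, k}.
State h is in {f, g, h, i, j, k}.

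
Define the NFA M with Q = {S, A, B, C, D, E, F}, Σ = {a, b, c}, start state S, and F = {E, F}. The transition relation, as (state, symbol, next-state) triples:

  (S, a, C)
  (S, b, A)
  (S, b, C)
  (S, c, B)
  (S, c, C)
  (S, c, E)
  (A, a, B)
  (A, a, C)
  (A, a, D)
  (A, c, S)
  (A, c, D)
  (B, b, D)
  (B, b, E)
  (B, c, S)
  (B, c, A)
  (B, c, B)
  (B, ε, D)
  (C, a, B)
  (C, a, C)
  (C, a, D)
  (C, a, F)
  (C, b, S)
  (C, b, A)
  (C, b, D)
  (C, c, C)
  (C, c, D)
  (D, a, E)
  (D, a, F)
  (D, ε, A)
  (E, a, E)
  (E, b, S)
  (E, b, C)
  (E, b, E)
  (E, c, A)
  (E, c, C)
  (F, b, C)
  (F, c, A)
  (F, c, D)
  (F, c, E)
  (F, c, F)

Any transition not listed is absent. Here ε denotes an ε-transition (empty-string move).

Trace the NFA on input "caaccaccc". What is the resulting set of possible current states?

Start in {S}.
Read 'c': {S} → {A, B, C, D, E}.
Read 'a': {A, B, C, D, E} → {A, B, C, D, E, F}.
Read 'a': {A, B, C, D, E, F} → {A, B, C, D, E, F}.
Read 'c': {A, B, C, D, E, F} → {S, A, B, C, D, E, F}.
Read 'c': {S, A, B, C, D, E, F} → {S, A, B, C, D, E, F}.
Read 'a': {S, A, B, C, D, E, F} → {A, B, C, D, E, F}.
Read 'c': {A, B, C, D, E, F} → {S, A, B, C, D, E, F}.
Read 'c': {S, A, B, C, D, E, F} → {S, A, B, C, D, E, F}.
Read 'c': {S, A, B, C, D, E, F} → {S, A, B, C, D, E, F}.

{S, A, B, C, D, E, F}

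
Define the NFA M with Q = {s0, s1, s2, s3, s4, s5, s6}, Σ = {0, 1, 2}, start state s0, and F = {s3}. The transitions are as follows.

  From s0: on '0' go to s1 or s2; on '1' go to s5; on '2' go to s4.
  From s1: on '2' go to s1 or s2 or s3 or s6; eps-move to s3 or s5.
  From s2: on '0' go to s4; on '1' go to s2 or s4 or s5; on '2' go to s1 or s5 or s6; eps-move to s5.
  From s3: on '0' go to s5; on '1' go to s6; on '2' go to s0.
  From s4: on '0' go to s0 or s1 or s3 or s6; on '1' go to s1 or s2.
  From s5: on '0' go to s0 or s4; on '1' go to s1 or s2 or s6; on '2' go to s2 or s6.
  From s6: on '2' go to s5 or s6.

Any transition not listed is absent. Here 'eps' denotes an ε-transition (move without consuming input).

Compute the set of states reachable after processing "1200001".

{s1, s2, s3, s4, s5, s6}

Start in {s0}.
Read '1': s0→{s5}; now {s5}.
Read '2': s5→{s2, s6}; union {s2, s6}; ε-closure = {s2, s5, s6}.
Read '0': s2→{s4}, s5→{s0, s4}, s6→∅; now {s0, s4}.
Read '0': s0→{s1, s2}, s4→{s0, s1, s3, s6}; union {s0, s1, s2, s3, s6}; ε-closure = {s0, s1, s2, s3, s5, s6}.
Read '0': s0→{s1, s2}, s1→∅, s2→{s4}, s3→{s5}, s5→{s0, s4}, s6→∅; union {s0, s1, s2, s4, s5}; ε-closure = {s0, s1, s2, s3, s4, s5}.
Read '0': s0→{s1, s2}, s1→∅, s2→{s4}, s3→{s5}, s4→{s0, s1, s3, s6}, s5→{s0, s4}; now {s0, s1, s2, s3, s4, s5, s6}.
Read '1': s0→{s5}, s1→∅, s2→{s2, s4, s5}, s3→{s6}, s4→{s1, s2}, s5→{s1, s2, s6}, s6→∅; union {s1, s2, s4, s5, s6}; ε-closure = {s1, s2, s3, s4, s5, s6}.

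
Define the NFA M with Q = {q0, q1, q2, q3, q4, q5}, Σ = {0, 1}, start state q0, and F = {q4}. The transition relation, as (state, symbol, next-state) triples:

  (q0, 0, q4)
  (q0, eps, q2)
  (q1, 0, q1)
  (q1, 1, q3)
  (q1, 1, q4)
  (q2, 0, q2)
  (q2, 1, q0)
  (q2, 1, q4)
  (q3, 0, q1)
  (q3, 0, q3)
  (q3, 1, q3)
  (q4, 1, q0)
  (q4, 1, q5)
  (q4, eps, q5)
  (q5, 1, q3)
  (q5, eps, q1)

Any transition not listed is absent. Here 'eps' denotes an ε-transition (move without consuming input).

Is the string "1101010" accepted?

Start: ε-closure({q0}) = {q0, q2}.
Read '1': {q0, q2} → {q0, q1, q2, q4, q5}.
Read '1': {q0, q1, q2, q4, q5} → {q0, q1, q2, q3, q4, q5}.
Read '0': {q0, q1, q2, q3, q4, q5} → {q1, q2, q3, q4, q5}.
Read '1': {q1, q2, q3, q4, q5} → {q0, q1, q2, q3, q4, q5}.
Read '0': {q0, q1, q2, q3, q4, q5} → {q1, q2, q3, q4, q5}.
Read '1': {q1, q2, q3, q4, q5} → {q0, q1, q2, q3, q4, q5}.
Read '0': {q0, q1, q2, q3, q4, q5} → {q1, q2, q3, q4, q5}.
The final set {q1, q2, q3, q4, q5} contains the accepting state q4.

Yes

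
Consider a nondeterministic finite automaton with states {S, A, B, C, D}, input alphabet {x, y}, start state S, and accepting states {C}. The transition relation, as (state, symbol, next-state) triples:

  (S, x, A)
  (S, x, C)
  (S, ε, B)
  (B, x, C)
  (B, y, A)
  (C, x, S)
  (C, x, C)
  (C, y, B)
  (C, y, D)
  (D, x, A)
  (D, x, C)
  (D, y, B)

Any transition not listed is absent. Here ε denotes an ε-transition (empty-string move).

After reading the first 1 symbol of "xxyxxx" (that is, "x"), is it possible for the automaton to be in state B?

No

Start: ε-closure({S}) = {S, B}.
Read 'x': {S, B} → {A, C}.
State B is not in {A, C}.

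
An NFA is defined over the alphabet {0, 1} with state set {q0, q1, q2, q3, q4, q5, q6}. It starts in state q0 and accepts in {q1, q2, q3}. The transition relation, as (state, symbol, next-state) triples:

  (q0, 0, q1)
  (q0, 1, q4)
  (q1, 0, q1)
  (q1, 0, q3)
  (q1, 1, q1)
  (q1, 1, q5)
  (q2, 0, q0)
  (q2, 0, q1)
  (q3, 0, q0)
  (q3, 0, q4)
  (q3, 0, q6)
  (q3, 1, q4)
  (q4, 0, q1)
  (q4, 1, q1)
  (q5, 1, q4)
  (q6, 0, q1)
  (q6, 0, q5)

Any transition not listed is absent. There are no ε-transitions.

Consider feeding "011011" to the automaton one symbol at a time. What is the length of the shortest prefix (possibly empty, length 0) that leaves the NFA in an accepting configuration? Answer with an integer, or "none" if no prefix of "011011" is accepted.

Start in {q0}.
Read '0': {q0} → {q1}.
None of the earlier sets intersect F, but {q1} does.

1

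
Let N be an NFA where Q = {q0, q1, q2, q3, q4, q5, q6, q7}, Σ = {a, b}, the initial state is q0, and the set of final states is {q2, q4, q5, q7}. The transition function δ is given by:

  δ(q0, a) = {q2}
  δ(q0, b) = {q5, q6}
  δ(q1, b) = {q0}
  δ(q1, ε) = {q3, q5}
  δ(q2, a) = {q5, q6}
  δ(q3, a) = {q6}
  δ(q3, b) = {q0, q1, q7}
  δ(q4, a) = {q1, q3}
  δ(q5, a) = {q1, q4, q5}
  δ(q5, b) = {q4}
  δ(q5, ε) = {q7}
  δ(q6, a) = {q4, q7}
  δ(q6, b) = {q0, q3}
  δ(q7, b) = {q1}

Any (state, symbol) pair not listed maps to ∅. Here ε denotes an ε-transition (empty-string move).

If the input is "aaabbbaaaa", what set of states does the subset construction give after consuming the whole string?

{q1, q3, q4, q5, q6, q7}

Start in {q0}.
Read 'a': {q0} → {q2}.
Read 'a': {q2} → {q5, q6, q7}.
Read 'a': {q5, q6, q7} → {q1, q3, q4, q5, q7}.
Read 'b': {q1, q3, q4, q5, q7} → {q0, q1, q3, q4, q5, q7}.
Read 'b': {q0, q1, q3, q4, q5, q7} → {q0, q1, q3, q4, q5, q6, q7}.
Read 'b': {q0, q1, q3, q4, q5, q6, q7} → {q0, q1, q3, q4, q5, q6, q7}.
Read 'a': {q0, q1, q3, q4, q5, q6, q7} → {q1, q2, q3, q4, q5, q6, q7}.
Read 'a': {q1, q2, q3, q4, q5, q6, q7} → {q1, q3, q4, q5, q6, q7}.
Read 'a': {q1, q3, q4, q5, q6, q7} → {q1, q3, q4, q5, q6, q7}.
Read 'a': {q1, q3, q4, q5, q6, q7} → {q1, q3, q4, q5, q6, q7}.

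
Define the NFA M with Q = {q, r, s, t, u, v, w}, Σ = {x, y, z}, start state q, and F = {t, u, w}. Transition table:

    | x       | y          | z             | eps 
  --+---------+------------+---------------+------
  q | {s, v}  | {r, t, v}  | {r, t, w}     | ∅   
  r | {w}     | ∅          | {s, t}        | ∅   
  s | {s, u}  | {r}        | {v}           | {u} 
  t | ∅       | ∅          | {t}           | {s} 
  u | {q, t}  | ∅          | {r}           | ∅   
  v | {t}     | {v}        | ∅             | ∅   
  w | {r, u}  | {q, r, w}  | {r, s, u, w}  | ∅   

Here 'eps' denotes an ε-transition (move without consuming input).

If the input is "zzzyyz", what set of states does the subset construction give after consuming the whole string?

Start in {q}.
Read 'z': q→{r, t, w}; union {r, t, w}; ε-closure = {r, s, t, u, w}.
Read 'z': r→{s, t}, s→{v}, t→{t}, u→{r}, w→{r, s, u, w}; now {r, s, t, u, v, w}.
Read 'z': r→{s, t}, s→{v}, t→{t}, u→{r}, v→∅, w→{r, s, u, w}; now {r, s, t, u, v, w}.
Read 'y': r→∅, s→{r}, t→∅, u→∅, v→{v}, w→{q, r, w}; now {q, r, v, w}.
Read 'y': q→{r, t, v}, r→∅, v→{v}, w→{q, r, w}; union {q, r, t, v, w}; ε-closure = {q, r, s, t, u, v, w}.
Read 'z': q→{r, t, w}, r→{s, t}, s→{v}, t→{t}, u→{r}, v→∅, w→{r, s, u, w}; now {r, s, t, u, v, w}.

{r, s, t, u, v, w}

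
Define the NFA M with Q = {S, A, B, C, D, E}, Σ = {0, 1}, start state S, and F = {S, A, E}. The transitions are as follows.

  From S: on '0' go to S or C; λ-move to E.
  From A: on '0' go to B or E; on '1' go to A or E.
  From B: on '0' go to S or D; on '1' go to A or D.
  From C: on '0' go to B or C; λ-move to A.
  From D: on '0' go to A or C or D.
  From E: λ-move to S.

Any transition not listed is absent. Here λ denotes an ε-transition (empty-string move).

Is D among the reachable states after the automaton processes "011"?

No

Start: ε-closure({S}) = {S, E}.
Read '0': {S, E} → {S, A, C, E}.
Read '1': {S, A, C, E} → {S, A, E}.
Read '1': {S, A, E} → {S, A, E}.
State D is not in {S, A, E}.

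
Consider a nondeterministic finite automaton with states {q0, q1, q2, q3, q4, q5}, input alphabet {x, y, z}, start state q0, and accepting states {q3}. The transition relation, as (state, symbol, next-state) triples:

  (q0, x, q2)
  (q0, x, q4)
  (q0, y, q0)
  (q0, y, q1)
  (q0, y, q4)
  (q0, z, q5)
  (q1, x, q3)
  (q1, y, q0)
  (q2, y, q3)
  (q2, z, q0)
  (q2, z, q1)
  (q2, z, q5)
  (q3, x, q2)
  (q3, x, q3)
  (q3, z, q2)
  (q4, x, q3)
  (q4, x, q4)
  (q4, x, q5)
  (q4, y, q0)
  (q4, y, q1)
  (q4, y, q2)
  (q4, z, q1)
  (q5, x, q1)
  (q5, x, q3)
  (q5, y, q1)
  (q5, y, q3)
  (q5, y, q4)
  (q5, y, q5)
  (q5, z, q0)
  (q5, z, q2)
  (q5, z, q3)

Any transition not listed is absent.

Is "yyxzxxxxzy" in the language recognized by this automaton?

Start in {q0}.
Read 'y': q0→{q0, q1, q4}; now {q0, q1, q4}.
Read 'y': q0→{q0, q1, q4}, q1→{q0}, q4→{q0, q1, q2}; now {q0, q1, q2, q4}.
Read 'x': q0→{q2, q4}, q1→{q3}, q2→∅, q4→{q3, q4, q5}; now {q2, q3, q4, q5}.
Read 'z': q2→{q0, q1, q5}, q3→{q2}, q4→{q1}, q5→{q0, q2, q3}; now {q0, q1, q2, q3, q5}.
Read 'x': q0→{q2, q4}, q1→{q3}, q2→∅, q3→{q2, q3}, q5→{q1, q3}; now {q1, q2, q3, q4}.
Read 'x': q1→{q3}, q2→∅, q3→{q2, q3}, q4→{q3, q4, q5}; now {q2, q3, q4, q5}.
Read 'x': q2→∅, q3→{q2, q3}, q4→{q3, q4, q5}, q5→{q1, q3}; now {q1, q2, q3, q4, q5}.
Read 'x': q1→{q3}, q2→∅, q3→{q2, q3}, q4→{q3, q4, q5}, q5→{q1, q3}; now {q1, q2, q3, q4, q5}.
Read 'z': q1→∅, q2→{q0, q1, q5}, q3→{q2}, q4→{q1}, q5→{q0, q2, q3}; now {q0, q1, q2, q3, q5}.
Read 'y': q0→{q0, q1, q4}, q1→{q0}, q2→{q3}, q3→∅, q5→{q1, q3, q4, q5}; now {q0, q1, q3, q4, q5}.
The final set {q0, q1, q3, q4, q5} contains the accepting state q3.

Yes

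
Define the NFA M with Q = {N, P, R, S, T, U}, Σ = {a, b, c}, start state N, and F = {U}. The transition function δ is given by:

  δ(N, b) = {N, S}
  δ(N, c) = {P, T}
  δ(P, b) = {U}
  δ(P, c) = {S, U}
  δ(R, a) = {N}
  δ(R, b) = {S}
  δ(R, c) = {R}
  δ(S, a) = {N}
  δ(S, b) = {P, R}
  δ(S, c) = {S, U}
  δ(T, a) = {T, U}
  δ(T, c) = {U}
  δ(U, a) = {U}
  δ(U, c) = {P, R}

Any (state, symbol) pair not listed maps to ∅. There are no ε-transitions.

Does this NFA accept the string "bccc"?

Yes

Start in {N}.
Read 'b': N→{N, S}; now {N, S}.
Read 'c': N→{P, T}, S→{S, U}; now {P, S, T, U}.
Read 'c': P→{S, U}, S→{S, U}, T→{U}, U→{P, R}; now {P, R, S, U}.
Read 'c': P→{S, U}, R→{R}, S→{S, U}, U→{P, R}; now {P, R, S, U}.
The final set {P, R, S, U} contains the accepting state U.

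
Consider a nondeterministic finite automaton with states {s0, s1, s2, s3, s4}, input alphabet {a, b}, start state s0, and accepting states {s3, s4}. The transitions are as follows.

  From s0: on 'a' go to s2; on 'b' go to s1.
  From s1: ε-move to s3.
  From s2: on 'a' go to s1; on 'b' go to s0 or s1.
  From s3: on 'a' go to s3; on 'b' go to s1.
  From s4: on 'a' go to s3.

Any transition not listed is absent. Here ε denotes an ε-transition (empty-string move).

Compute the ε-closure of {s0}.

Begin with {s0}.
No ε-moves leave this set, so the closure equals the set itself.

{s0}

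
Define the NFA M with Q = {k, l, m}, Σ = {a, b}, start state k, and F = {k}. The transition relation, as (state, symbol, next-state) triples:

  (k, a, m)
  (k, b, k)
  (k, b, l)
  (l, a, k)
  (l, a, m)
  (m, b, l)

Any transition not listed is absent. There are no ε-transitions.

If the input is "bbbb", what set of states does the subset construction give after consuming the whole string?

Start in {k}.
Read 'b': {k} → {k, l}.
Read 'b': {k, l} → {k, l}.
Read 'b': {k, l} → {k, l}.
Read 'b': {k, l} → {k, l}.

{k, l}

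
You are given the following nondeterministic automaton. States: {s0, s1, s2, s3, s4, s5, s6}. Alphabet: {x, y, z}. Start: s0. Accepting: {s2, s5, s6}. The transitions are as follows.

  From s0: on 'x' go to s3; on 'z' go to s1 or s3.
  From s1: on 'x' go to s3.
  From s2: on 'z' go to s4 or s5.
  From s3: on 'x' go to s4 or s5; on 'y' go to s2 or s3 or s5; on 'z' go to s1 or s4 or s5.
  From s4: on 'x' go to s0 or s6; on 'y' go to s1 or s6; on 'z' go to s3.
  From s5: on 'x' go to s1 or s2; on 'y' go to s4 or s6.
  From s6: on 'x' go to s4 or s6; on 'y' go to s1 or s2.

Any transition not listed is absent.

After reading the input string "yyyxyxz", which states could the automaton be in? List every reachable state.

∅

Start in {s0}.
Read 'y': s0→∅; now ∅.
The set is empty and remains empty for the remaining 6 symbols.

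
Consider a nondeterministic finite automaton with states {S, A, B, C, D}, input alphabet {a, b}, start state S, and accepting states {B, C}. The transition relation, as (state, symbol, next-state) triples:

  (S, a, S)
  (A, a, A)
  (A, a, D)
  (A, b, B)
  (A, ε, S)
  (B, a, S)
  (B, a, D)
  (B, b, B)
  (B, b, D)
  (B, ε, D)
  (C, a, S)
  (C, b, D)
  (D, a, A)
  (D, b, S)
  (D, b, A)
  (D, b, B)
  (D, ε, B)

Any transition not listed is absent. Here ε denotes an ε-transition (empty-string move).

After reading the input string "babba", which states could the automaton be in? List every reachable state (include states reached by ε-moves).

∅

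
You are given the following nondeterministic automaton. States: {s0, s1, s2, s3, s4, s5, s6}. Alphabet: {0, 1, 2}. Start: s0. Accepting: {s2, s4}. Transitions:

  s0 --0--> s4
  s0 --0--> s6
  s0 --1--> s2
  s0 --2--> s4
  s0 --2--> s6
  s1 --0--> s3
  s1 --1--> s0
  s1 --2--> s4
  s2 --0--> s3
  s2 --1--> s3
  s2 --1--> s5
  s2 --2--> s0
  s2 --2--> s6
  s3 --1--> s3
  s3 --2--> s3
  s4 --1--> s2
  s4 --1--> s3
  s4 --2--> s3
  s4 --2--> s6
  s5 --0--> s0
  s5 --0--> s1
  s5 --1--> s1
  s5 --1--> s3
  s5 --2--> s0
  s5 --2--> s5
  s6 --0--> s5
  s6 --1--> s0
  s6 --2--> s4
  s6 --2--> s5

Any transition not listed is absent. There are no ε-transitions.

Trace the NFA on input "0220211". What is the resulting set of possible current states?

Start in {s0}.
Read '0': s0→{s4, s6}; now {s4, s6}.
Read '2': s4→{s3, s6}, s6→{s4, s5}; now {s3, s4, s5, s6}.
Read '2': s3→{s3}, s4→{s3, s6}, s5→{s0, s5}, s6→{s4, s5}; now {s0, s3, s4, s5, s6}.
Read '0': s0→{s4, s6}, s3→∅, s4→∅, s5→{s0, s1}, s6→{s5}; now {s0, s1, s4, s5, s6}.
Read '2': s0→{s4, s6}, s1→{s4}, s4→{s3, s6}, s5→{s0, s5}, s6→{s4, s5}; now {s0, s3, s4, s5, s6}.
Read '1': s0→{s2}, s3→{s3}, s4→{s2, s3}, s5→{s1, s3}, s6→{s0}; now {s0, s1, s2, s3}.
Read '1': s0→{s2}, s1→{s0}, s2→{s3, s5}, s3→{s3}; now {s0, s2, s3, s5}.

{s0, s2, s3, s5}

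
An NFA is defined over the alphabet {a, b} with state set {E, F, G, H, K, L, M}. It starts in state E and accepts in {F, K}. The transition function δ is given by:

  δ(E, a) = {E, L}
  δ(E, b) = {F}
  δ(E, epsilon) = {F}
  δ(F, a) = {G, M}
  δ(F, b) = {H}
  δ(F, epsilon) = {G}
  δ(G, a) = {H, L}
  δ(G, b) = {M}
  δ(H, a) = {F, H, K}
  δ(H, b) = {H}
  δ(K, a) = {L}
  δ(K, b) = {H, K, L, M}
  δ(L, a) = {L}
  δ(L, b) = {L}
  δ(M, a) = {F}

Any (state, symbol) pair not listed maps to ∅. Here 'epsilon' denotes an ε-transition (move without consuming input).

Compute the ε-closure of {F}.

{F, G}

Begin with {F}.
ε-move F → G; add G.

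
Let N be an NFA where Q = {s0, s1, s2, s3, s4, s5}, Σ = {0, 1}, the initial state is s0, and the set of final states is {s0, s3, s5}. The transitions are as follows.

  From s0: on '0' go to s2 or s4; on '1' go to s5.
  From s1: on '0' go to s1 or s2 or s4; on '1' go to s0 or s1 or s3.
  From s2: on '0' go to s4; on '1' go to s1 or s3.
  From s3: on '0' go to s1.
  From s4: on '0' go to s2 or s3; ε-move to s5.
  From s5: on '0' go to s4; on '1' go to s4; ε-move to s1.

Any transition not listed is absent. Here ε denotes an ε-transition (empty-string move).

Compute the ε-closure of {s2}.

{s2}

Begin with {s2}.
No ε-moves leave this set, so the closure equals the set itself.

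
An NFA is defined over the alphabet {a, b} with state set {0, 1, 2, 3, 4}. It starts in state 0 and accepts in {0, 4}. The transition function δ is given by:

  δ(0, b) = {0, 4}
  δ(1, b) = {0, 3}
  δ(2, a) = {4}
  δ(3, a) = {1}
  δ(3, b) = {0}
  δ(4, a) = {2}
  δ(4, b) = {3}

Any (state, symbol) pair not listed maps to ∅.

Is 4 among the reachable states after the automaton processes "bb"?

Start in {0}.
Read 'b': {0} → {0, 4}.
Read 'b': {0, 4} → {0, 3, 4}.
State 4 is in {0, 3, 4}.

Yes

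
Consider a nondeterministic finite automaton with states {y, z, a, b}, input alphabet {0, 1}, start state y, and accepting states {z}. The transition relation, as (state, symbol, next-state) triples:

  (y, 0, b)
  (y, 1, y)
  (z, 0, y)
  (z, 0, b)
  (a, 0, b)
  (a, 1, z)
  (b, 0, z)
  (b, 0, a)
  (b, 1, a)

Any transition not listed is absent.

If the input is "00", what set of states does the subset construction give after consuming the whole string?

Start in {y}.
Read '0': y→{b}; now {b}.
Read '0': b→{z, a}; now {z, a}.

{z, a}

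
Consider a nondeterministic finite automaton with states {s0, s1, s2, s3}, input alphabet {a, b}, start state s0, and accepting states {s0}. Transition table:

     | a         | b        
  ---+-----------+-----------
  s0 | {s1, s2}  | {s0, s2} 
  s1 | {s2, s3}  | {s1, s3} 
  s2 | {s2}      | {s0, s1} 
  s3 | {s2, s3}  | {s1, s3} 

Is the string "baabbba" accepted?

No

Start in {s0}.
Read 'b': s0→{s0, s2}; now {s0, s2}.
Read 'a': s0→{s1, s2}, s2→{s2}; now {s1, s2}.
Read 'a': s1→{s2, s3}, s2→{s2}; now {s2, s3}.
Read 'b': s2→{s0, s1}, s3→{s1, s3}; now {s0, s1, s3}.
Read 'b': s0→{s0, s2}, s1→{s1, s3}, s3→{s1, s3}; now {s0, s1, s2, s3}.
Read 'b': s0→{s0, s2}, s1→{s1, s3}, s2→{s0, s1}, s3→{s1, s3}; now {s0, s1, s2, s3}.
Read 'a': s0→{s1, s2}, s1→{s2, s3}, s2→{s2}, s3→{s2, s3}; now {s1, s2, s3}.
The final set {s1, s2, s3} contains no accepting state.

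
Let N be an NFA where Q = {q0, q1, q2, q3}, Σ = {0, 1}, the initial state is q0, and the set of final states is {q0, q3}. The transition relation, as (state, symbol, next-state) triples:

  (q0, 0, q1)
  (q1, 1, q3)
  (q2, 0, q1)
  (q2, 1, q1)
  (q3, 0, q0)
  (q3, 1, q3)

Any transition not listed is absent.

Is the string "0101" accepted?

Start in {q0}.
Read '0': q0→{q1}; now {q1}.
Read '1': q1→{q3}; now {q3}.
Read '0': q3→{q0}; now {q0}.
Read '1': q0→∅; now ∅.
The final set ∅ contains no accepting state.

No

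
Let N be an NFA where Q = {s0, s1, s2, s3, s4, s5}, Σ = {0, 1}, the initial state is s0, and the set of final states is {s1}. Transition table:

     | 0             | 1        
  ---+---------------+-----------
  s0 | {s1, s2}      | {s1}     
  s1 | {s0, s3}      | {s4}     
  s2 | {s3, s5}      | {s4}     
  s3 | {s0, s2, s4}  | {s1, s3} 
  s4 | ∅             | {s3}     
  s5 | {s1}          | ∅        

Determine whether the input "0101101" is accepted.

No

Start in {s0}.
Read '0': {s0} → {s1, s2}.
Read '1': {s1, s2} → {s4}.
Read '0': {s4} → ∅.
The set is empty and remains empty for the remaining 4 symbols.
The final set ∅ contains no accepting state.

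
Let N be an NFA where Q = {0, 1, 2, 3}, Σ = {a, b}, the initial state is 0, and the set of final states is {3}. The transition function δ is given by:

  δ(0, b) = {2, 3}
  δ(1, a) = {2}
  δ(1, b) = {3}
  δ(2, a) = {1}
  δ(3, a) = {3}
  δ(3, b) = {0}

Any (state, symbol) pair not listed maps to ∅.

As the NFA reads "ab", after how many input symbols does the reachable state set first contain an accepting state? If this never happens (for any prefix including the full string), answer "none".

none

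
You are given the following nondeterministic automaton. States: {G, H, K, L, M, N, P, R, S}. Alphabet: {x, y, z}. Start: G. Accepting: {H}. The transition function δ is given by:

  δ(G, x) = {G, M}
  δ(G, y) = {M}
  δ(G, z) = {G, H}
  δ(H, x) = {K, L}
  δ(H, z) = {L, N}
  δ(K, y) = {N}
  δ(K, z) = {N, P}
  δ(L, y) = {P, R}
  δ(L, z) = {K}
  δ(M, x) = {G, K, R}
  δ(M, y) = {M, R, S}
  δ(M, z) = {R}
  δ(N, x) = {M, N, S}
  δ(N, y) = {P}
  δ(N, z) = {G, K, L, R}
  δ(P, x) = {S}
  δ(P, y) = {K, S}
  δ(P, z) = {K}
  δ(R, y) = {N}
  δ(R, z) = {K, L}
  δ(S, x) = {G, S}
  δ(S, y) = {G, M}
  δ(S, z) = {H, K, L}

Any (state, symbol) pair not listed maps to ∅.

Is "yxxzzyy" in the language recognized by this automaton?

No

Start in {G}.
Read 'y': {G} → {M}.
Read 'x': {M} → {G, K, R}.
Read 'x': {G, K, R} → {G, M}.
Read 'z': {G, M} → {G, H, R}.
Read 'z': {G, H, R} → {G, H, K, L, N}.
Read 'y': {G, H, K, L, N} → {M, N, P, R}.
Read 'y': {M, N, P, R} → {K, M, N, P, R, S}.
The final set {K, M, N, P, R, S} contains no accepting state.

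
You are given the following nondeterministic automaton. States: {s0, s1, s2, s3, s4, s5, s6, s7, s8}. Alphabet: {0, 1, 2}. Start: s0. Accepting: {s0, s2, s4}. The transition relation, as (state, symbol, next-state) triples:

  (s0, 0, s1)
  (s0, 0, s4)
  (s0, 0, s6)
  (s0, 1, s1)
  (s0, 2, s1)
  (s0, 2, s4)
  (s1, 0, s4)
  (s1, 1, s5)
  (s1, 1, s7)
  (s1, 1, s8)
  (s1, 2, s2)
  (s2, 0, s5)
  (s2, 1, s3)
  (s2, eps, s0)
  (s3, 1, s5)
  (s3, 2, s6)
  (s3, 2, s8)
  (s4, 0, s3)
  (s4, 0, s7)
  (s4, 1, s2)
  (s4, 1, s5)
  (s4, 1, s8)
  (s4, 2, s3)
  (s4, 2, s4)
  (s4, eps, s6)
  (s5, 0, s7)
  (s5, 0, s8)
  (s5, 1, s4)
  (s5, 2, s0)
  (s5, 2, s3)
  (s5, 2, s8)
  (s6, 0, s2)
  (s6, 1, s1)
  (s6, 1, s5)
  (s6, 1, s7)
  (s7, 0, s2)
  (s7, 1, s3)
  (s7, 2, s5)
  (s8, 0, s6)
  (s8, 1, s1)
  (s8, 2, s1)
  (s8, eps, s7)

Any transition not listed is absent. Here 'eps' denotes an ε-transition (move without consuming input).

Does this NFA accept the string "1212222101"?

Start in {s0}.
Read '1': s0→{s1}; now {s1}.
Read '2': s1→{s2}; union {s2}; ε-closure = {s0, s2}.
Read '1': s0→{s1}, s2→{s3}; now {s1, s3}.
Read '2': s1→{s2}, s3→{s6, s8}; union {s2, s6, s8}; ε-closure = {s0, s2, s6, s7, s8}.
Read '2': s0→{s1, s4}, s2→∅, s6→∅, s7→{s5}, s8→{s1}; union {s1, s4, s5}; ε-closure = {s1, s4, s5, s6}.
Read '2': s1→{s2}, s4→{s3, s4}, s5→{s0, s3, s8}, s6→∅; union {s0, s2, s3, s4, s8}; ε-closure = {s0, s2, s3, s4, s6, s7, s8}.
Read '2': s0→{s1, s4}, s2→∅, s3→{s6, s8}, s4→{s3, s4}, s6→∅, s7→{s5}, s8→{s1}; union {s1, s3, s4, s5, s6, s8}; ε-closure = {s1, s3, s4, s5, s6, s7, s8}.
Read '1': s1→{s5, s7, s8}, s3→{s5}, s4→{s2, s5, s8}, s5→{s4}, s6→{s1, s5, s7}, s7→{s3}, s8→{s1}; union {s1, s2, s3, s4, s5, s7, s8}; ε-closure = {s0, s1, s2, s3, s4, s5, s6, s7, s8}.
Read '0': s0→{s1, s4, s6}, s1→{s4}, s2→{s5}, s3→∅, s4→{s3, s7}, s5→{s7, s8}, s6→{s2}, s7→{s2}, s8→{s6}; union {s1, s2, s3, s4, s5, s6, s7, s8}; ε-closure = {s0, s1, s2, s3, s4, s5, s6, s7, s8}.
Read '1': s0→{s1}, s1→{s5, s7, s8}, s2→{s3}, s3→{s5}, s4→{s2, s5, s8}, s5→{s4}, s6→{s1, s5, s7}, s7→{s3}, s8→{s1}; union {s1, s2, s3, s4, s5, s7, s8}; ε-closure = {s0, s1, s2, s3, s4, s5, s6, s7, s8}.
The final set {s0, s1, s2, s3, s4, s5, s6, s7, s8} contains the accepting states s0, s2, s4.

Yes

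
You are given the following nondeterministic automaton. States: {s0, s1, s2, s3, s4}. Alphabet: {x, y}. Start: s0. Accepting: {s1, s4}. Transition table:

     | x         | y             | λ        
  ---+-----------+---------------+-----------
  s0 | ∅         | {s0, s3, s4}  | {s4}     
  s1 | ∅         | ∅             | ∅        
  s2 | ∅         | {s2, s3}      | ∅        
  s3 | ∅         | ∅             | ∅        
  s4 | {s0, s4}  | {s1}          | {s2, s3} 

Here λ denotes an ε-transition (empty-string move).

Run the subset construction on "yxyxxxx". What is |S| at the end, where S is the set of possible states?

4

Start: ε-closure({s0}) = {s0, s2, s3, s4}.
Read 'y': s0→{s0, s3, s4}, s2→{s2, s3}, s3→∅, s4→{s1}; now {s0, s1, s2, s3, s4}.
Read 'x': s0→∅, s1→∅, s2→∅, s3→∅, s4→{s0, s4}; union {s0, s4}; ε-closure = {s0, s2, s3, s4}.
Read 'y': s0→{s0, s3, s4}, s2→{s2, s3}, s3→∅, s4→{s1}; now {s0, s1, s2, s3, s4}.
Read 'x': s0→∅, s1→∅, s2→∅, s3→∅, s4→{s0, s4}; union {s0, s4}; ε-closure = {s0, s2, s3, s4}.
Read 'x': s0→∅, s2→∅, s3→∅, s4→{s0, s4}; union {s0, s4}; ε-closure = {s0, s2, s3, s4}.
Read 'x': s0→∅, s2→∅, s3→∅, s4→{s0, s4}; union {s0, s4}; ε-closure = {s0, s2, s3, s4}.
Read 'x': s0→∅, s2→∅, s3→∅, s4→{s0, s4}; union {s0, s4}; ε-closure = {s0, s2, s3, s4}.
That set has 4 states.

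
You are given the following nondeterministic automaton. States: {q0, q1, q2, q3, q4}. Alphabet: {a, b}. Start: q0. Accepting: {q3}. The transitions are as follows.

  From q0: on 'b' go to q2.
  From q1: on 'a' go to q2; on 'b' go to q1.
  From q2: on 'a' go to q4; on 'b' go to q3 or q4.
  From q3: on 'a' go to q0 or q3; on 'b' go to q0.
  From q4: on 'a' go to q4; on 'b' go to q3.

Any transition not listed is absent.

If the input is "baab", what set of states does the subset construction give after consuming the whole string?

{q3}

Start in {q0}.
Read 'b': q0→{q2}; now {q2}.
Read 'a': q2→{q4}; now {q4}.
Read 'a': q4→{q4}; now {q4}.
Read 'b': q4→{q3}; now {q3}.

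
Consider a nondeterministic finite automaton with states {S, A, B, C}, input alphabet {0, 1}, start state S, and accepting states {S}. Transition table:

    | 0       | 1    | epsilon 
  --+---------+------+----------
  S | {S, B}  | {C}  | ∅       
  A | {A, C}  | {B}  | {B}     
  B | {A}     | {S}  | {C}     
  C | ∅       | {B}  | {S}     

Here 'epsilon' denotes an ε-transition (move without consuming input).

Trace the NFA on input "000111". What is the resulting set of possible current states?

{S, B, C}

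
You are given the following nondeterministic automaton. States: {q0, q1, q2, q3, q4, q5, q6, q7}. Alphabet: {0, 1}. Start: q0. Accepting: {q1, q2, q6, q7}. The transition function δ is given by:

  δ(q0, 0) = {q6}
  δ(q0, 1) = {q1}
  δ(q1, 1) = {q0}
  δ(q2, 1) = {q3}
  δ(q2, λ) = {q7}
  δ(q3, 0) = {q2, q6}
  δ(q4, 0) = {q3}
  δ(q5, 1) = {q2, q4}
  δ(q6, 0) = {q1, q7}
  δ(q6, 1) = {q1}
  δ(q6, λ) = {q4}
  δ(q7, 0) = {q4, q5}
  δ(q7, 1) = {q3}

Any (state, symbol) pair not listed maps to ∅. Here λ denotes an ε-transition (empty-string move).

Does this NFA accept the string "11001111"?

Yes

Start in {q0}.
Read '1': q0→{q1}; now {q1}.
Read '1': q1→{q0}; now {q0}.
Read '0': q0→{q6}; union {q6}; ε-closure = {q4, q6}.
Read '0': q4→{q3}, q6→{q1, q7}; now {q1, q3, q7}.
Read '1': q1→{q0}, q3→∅, q7→{q3}; now {q0, q3}.
Read '1': q0→{q1}, q3→∅; now {q1}.
Read '1': q1→{q0}; now {q0}.
Read '1': q0→{q1}; now {q1}.
The final set {q1} contains the accepting state q1.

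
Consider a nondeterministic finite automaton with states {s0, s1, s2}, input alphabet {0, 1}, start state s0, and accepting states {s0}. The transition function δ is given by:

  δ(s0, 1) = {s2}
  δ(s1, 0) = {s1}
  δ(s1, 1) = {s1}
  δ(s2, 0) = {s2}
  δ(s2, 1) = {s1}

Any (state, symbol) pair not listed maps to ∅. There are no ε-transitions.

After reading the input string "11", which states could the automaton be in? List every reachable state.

Start in {s0}.
Read '1': {s0} → {s2}.
Read '1': {s2} → {s1}.

{s1}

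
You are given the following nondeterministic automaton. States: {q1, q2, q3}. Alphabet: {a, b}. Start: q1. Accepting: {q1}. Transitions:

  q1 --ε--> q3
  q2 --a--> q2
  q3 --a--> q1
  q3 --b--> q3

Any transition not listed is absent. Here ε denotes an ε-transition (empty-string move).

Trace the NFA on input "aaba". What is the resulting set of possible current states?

Start: ε-closure({q1}) = {q1, q3}.
Read 'a': q1→∅, q3→{q1}; union {q1}; ε-closure = {q1, q3}.
Read 'a': q1→∅, q3→{q1}; union {q1}; ε-closure = {q1, q3}.
Read 'b': q1→∅, q3→{q3}; now {q3}.
Read 'a': q3→{q1}; union {q1}; ε-closure = {q1, q3}.

{q1, q3}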